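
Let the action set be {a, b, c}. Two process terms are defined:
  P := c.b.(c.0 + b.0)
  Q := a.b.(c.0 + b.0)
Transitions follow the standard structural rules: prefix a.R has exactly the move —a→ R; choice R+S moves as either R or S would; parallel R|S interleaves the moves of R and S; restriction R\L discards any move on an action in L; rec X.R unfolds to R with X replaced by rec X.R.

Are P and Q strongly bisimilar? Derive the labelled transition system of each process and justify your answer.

NO

P's transition system — 4 states:
  p0 = c.b.(c.0 + b.0) | =c=> p1
  p1 = b.(c.0 + b.0) | =b=> p2
  p2 = c.0 + b.0 | =b=> p3, =c=> p3
  p3 = 0 | stopped
Q's transition system — 4 states:
  q0 = a.b.(c.0 + b.0) | =a=> q1
  q1 = b.(c.0 + b.0) | =b=> q2
  q2 = c.0 + b.0 | =b=> q3, =c=> q3
  q3 = 0 | stopped
Bisimilarity quotient blocks:
  B0 = {p0}
  B1 = {p1, q1}
  B2 = {p2, q2}
  B3 = {p3, q3}
  B4 = {q0}
p0 ∈ B0, q0 ∈ B4 → different blocks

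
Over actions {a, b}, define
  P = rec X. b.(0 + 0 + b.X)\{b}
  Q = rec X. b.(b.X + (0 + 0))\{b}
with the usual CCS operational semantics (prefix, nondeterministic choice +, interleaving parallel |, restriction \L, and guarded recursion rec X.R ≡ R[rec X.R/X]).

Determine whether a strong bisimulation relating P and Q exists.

YES

P's transition system — 2 states:
  p0 = rec X. b.(0 + 0 + b.X)\{b} ⊢ =b=> p1
  p1 = (0 + 0 + b.(rec X. b.(0 + 0 + b.X)\{b}))\{b} ⊢ stopped
Q's transition system — 2 states:
  q0 = rec X. b.(b.X + (0 + 0))\{b} ⊢ =b=> q1
  q1 = (b.(rec X. b.(b.X + (0 + 0))\{b}) + (0 + 0))\{b} ⊢ stopped
Partition-refinement fixed point:
  B0 = {p0, q0}
  B1 = {p1, q1}
p0 ∈ B0, q0 ∈ B0 → same block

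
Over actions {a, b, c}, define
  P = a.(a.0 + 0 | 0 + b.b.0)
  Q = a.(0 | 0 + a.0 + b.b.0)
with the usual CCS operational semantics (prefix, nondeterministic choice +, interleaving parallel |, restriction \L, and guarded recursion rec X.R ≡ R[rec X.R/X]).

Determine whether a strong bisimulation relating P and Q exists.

YES

P's transition system — 4 states:
  m0 = a.(a.0 + 0 | 0 + b.b.0) :: -a-> m1
  m1 = a.0 + 0 | 0 + b.b.0 :: -a-> m2, -b-> m3
  m2 = 0 :: deadlocked
  m3 = b.0 :: -b-> m2
Q's transition system — 4 states:
  n0 = a.(0 | 0 + a.0 + b.b.0) :: -a-> n1
  n1 = 0 | 0 + a.0 + b.b.0 :: -a-> n2, -b-> n3
  n2 = 0 :: deadlocked
  n3 = b.0 :: -b-> n2
Partition-refinement fixed point:
  B0 = {m0, n0}
  B1 = {m1, n1}
  B2 = {m2, n2}
  B3 = {m3, n3}
m0 ∈ B0, n0 ∈ B0 → same block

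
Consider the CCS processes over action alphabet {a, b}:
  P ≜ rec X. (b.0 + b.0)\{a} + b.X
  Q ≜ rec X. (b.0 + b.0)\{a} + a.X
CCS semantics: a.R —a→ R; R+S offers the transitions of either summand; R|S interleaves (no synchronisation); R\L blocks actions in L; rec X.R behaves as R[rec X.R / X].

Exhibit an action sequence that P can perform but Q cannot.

bb

LTS(P): 2 reachable states
  u0 = rec X. (b.0 + b.0)\{a} + b.X :: -b-> u0, -b-> u1
  u1 = 0\{a} :: stopped
LTS(Q): 2 reachable states
  v0 = rec X. (b.0 + b.0)\{a} + a.X :: -a-> v0, -b-> v1
  v1 = 0\{a} :: stopped
Trace ⟨bb⟩ through P, begin at {u0}:
  [1] b ⇒ {u0, u1}
  [2] b ⇒ {u0, u1}
  P completes σ.
Trace ⟨bb⟩ through Q, begin at {v0}:
  [1] b ⇒ {v1}
  [2] b ⇒ no successor for Q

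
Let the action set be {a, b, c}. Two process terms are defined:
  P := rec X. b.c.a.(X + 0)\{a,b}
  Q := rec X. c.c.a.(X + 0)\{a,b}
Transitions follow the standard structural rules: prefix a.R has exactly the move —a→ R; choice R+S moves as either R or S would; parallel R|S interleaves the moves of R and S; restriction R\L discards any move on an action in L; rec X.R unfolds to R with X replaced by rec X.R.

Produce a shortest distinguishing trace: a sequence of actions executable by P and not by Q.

P's transition system — 4 states:
  s0 = rec X. b.c.a.(X + 0)\{a,b} :: ··b··> s1
  s1 = c.a.((rec X. b.c.a.(X + 0)\{a,b}) + 0)\{a,b} :: ··c··> s2
  s2 = a.((rec X. b.c.a.(X + 0)\{a,b}) + 0)\{a,b} :: ··a··> s3
  s3 = ((rec X. b.c.a.(X + 0)\{a,b}) + 0)\{a,b} :: (no moves)
Q's transition system — 6 states:
  t0 = rec X. c.c.a.(X + 0)\{a,b} :: ··c··> t1
  t1 = c.a.((rec X. c.c.a.(X + 0)\{a,b}) + 0)\{a,b} :: ··c··> t2
  t2 = a.((rec X. c.c.a.(X + 0)\{a,b}) + 0)\{a,b} :: ··a··> t3
  t3 = ((rec X. c.c.a.(X + 0)\{a,b}) + 0)\{a,b} :: ··c··> t4
  t4 = (c.a.((rec X. c.c.a.(X + 0)\{a,b}) + 0)\{a,b})\{a,b} :: ··c··> t5
  t5 = (a.((rec X. c.c.a.(X + 0)\{a,b}) + 0)\{a,b})\{a,b} :: (no moves)
Executing b from P (initial set {s0}):
  [1] b ⇒ {s1}
  ✓ P
Executing b from Q (initial set {t0}):
  [1] b ⇒ ∅  — Q cannot continue

b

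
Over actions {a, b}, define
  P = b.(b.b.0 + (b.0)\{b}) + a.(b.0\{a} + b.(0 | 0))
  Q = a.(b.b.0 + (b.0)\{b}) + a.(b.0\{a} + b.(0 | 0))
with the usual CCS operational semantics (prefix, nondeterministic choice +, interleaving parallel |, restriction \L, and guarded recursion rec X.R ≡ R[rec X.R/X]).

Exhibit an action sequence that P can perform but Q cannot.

Reachable graph of P (7 states):
  m0 = b.(b.b.0 + (b.0)\{b}) + a.(b.0\{a} + b.(0 | 0)) ⊢ —a→ m1, —b→ m2
  m1 = b.0\{a} + b.(0 | 0) ⊢ —b→ m3, —b→ m4
  m2 = b.b.0 + (b.0)\{b} ⊢ —b→ m5
  m3 = 0 | 0 ⊢ ·
  m4 = 0\{a} ⊢ ·
  m5 = b.0 ⊢ —b→ m6
  m6 = 0 ⊢ ·
Reachable graph of Q (7 states):
  n0 = a.(b.b.0 + (b.0)\{b}) + a.(b.0\{a} + b.(0 | 0)) ⊢ —a→ n1, —a→ n2
  n1 = b.0\{a} + b.(0 | 0) ⊢ —b→ n3, —b→ n4
  n2 = b.b.0 + (b.0)\{b} ⊢ —b→ n5
  n3 = 0 | 0 ⊢ ·
  n4 = 0\{a} ⊢ ·
  n5 = b.0 ⊢ —b→ n6
  n6 = 0 ⊢ ·
Executing b from P (initial set {m0}):
  step 1 (b): {m2}
  — P admits the full trace.
Executing b from Q (initial set {n0}):
  step 1 (b): ∅  — Q cannot continue

b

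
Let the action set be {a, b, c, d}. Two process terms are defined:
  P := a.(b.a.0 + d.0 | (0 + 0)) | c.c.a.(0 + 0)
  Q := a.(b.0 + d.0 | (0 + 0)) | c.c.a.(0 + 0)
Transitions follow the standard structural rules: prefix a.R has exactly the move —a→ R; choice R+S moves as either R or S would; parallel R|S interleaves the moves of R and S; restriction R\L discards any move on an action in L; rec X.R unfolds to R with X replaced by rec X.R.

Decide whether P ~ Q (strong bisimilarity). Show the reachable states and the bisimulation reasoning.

Reachable graph of P (20 states):
  m0 = a.(b.a.0 + d.0 | (0 + 0)) | c.c.a.(0 + 0) → --a--▸ m1, --c--▸ m2
  m1 = (b.a.0 + d.0 | (0 + 0)) | c.c.a.(0 + 0) → --b--▸ m3, --c--▸ m4, --d--▸ m5
  m2 = a.(b.a.0 + d.0 | (0 + 0)) | c.a.(0 + 0) → --a--▸ m4, --c--▸ m6
  m3 = a.0 | c.c.a.(0 + 0) → --a--▸ m7, --c--▸ m8
  m4 = (b.a.0 + d.0 | (0 + 0)) | c.a.(0 + 0) → --b--▸ m8, --c--▸ m9, --d--▸ m10
  m5 = 0 | (0 + 0) | c.c.a.(0 + 0) → --c--▸ m10
  m6 = a.(b.a.0 + d.0 | (0 + 0)) | a.(0 + 0) → --a--▸ m11, --a--▸ m9
  m7 = 0 | c.c.a.(0 + 0) → --c--▸ m12
  m8 = a.0 | c.a.(0 + 0) → --a--▸ m12, --c--▸ m13
  m9 = (b.a.0 + d.0 | (0 + 0)) | a.(0 + 0) → --a--▸ m14, --b--▸ m13, --d--▸ m15
  m10 = 0 | (0 + 0) | c.a.(0 + 0) → --c--▸ m15
  m11 = a.(b.a.0 + d.0 | (0 + 0)) | (0 + 0) → --a--▸ m14
  m12 = 0 | c.a.(0 + 0) → --c--▸ m16
  m13 = a.0 | a.(0 + 0) → --a--▸ m16, --a--▸ m17
  m14 = (b.a.0 + d.0 | (0 + 0)) | (0 + 0) → --b--▸ m17, --d--▸ m18
  m15 = 0 | (0 + 0) | a.(0 + 0) → --a--▸ m18
  m16 = 0 | a.(0 + 0) → --a--▸ m19
  m17 = a.0 | (0 + 0) → --a--▸ m19
  m18 = 0 | (0 + 0) | (0 + 0) → ·
  m19 = 0 | (0 + 0) → ·
Reachable graph of Q (16 states):
  n0 = a.(b.0 + d.0 | (0 + 0)) | c.c.a.(0 + 0) → --a--▸ n1, --c--▸ n2
  n1 = (b.0 + d.0 | (0 + 0)) | c.c.a.(0 + 0) → --b--▸ n3, --c--▸ n4, --d--▸ n5
  n2 = a.(b.0 + d.0 | (0 + 0)) | c.a.(0 + 0) → --a--▸ n4, --c--▸ n6
  n3 = 0 | c.c.a.(0 + 0) → --c--▸ n7
  n4 = (b.0 + d.0 | (0 + 0)) | c.a.(0 + 0) → --b--▸ n7, --c--▸ n8, --d--▸ n9
  n5 = 0 | (0 + 0) | c.c.a.(0 + 0) → --c--▸ n9
  n6 = a.(b.0 + d.0 | (0 + 0)) | a.(0 + 0) → --a--▸ n10, --a--▸ n8
  n7 = 0 | c.a.(0 + 0) → --c--▸ n11
  n8 = (b.0 + d.0 | (0 + 0)) | a.(0 + 0) → --a--▸ n12, --b--▸ n11, --d--▸ n13
  n9 = 0 | (0 + 0) | c.a.(0 + 0) → --c--▸ n13
  n10 = a.(b.0 + d.0 | (0 + 0)) | (0 + 0) → --a--▸ n12
  n11 = 0 | a.(0 + 0) → --a--▸ n14
  n12 = (b.0 + d.0 | (0 + 0)) | (0 + 0) → --b--▸ n14, --d--▸ n15
  n13 = 0 | (0 + 0) | a.(0 + 0) → --a--▸ n15
  n14 = 0 | (0 + 0) → ·
  n15 = 0 | (0 + 0) | (0 + 0) → ·
Bisimilarity quotient blocks:
  B0 = {m0}
  B1 = {m2}
  B2 = {m4}
  B3 = {m10, m12, n7, n9}
  B4 = {m15, m16, m17, n11, n13}
  B5 = {m18, m19, n14, n15}
  B6 = {m9}
  B7 = {m13}
  B8 = {m14}
  B9 = {m8}
  B10 = {m6}
  B11 = {m11}
  B12 = {m1}
  B13 = {m5, m7, n3, n5}
  B14 = {m3}
  B15 = {n0}
  B16 = {n1}
  B17 = {n4}
  B18 = {n8}
  B19 = {n12}
  B20 = {n2}
  B21 = {n6}
  B22 = {n10}
m0 ∈ B0, n0 ∈ B15 → different blocks

NO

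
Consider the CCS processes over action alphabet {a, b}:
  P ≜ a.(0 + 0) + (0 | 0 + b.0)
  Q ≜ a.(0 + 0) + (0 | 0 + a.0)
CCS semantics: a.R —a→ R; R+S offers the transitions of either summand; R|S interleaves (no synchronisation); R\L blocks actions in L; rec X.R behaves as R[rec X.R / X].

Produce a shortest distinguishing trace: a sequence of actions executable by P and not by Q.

P's transition system — 3 states:
  s0 = a.(0 + 0) + (0 | 0 + b.0) → -a-> s1, -b-> s2
  s1 = 0 + 0 → ·
  s2 = 0 → ·
Q's transition system — 3 states:
  t0 = a.(0 + 0) + (0 | 0 + a.0) → -a-> t1, -a-> t2
  t1 = 0 → ·
  t2 = 0 + 0 → ·
Trace ⟨b⟩ through P, begin at {s0}:
  [1] b ⇒ {s2}
  — P admits the full trace.
Trace ⟨b⟩ through Q, begin at {t0}:
  [1] b ⇒ ∅  — Q cannot continue

b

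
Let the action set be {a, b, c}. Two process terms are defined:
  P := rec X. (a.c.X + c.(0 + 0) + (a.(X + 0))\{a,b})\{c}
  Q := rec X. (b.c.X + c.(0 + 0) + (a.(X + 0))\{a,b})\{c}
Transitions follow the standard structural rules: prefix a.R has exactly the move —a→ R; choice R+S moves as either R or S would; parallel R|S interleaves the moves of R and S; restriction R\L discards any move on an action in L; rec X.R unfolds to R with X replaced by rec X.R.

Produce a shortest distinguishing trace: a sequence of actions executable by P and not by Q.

Reachable graph of P (2 states):
  s0 = rec X. (a.c.X + c.(0 + 0) + (a.(X + 0))\{a,b})\{c} → -a-> s1
  s1 = (c.(rec X. (a.c.X + c.(0 + 0) + (a.(X + 0))\{a,b})\{c}))\{c} → ·
Reachable graph of Q (2 states):
  t0 = rec X. (b.c.X + c.(0 + 0) + (a.(X + 0))\{a,b})\{c} → -b-> t1
  t1 = (c.(rec X. (b.c.X + c.(0 + 0) + (a.(X + 0))\{a,b})\{c}))\{c} → ·
Trace ⟨a⟩ through P, begin at {s0}:
  after a @ step 1: {s1}
  ✓ P
Trace ⟨a⟩ through Q, begin at {t0}:
  after a @ step 1: no successor for Q

a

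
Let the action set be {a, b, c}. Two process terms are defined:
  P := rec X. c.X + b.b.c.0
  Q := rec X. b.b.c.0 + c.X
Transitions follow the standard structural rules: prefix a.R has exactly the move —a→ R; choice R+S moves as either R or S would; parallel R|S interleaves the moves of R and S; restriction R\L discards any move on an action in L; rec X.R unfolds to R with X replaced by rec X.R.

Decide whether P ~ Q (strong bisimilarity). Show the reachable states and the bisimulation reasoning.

bisimilar

Reachable graph of P (4 states):
  s0 = rec X. c.X + b.b.c.0 :: —b→ s1, —c→ s0
  s1 = b.c.0 :: —b→ s2
  s2 = c.0 :: —c→ s3
  s3 = 0 :: stopped
Reachable graph of Q (4 states):
  t0 = rec X. b.b.c.0 + c.X :: —b→ t1, —c→ t0
  t1 = b.c.0 :: —b→ t2
  t2 = c.0 :: —c→ t3
  t3 = 0 :: stopped
Partition-refinement fixed point:
  B0 = {s0, t0}
  B1 = {s1, t1}
  B2 = {s2, t2}
  B3 = {s3, t3}
s0 ∈ B0, t0 ∈ B0 → same block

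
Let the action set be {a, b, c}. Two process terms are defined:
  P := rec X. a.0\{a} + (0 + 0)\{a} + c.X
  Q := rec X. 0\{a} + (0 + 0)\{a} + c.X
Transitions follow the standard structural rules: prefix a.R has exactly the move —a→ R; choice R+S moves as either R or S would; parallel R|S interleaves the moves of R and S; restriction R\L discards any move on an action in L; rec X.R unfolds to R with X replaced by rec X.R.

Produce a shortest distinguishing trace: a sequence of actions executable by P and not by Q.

a

P's transition system — 2 states:
  m0 = rec X. a.0\{a} + (0 + 0)\{a} + c.X ⊢ ··a··> m1, ··c··> m0
  m1 = 0\{a} ⊢ (no moves)
Q's transition system — 1 states:
  n0 = rec X. 0\{a} + (0 + 0)\{a} + c.X ⊢ ··c··> n0
Executing a from P (initial set {m0}):
  after a @ step 1: {m1}
  P completes σ.
Executing a from Q (initial set {n0}):
  after a @ step 1: ∅ (Q stuck)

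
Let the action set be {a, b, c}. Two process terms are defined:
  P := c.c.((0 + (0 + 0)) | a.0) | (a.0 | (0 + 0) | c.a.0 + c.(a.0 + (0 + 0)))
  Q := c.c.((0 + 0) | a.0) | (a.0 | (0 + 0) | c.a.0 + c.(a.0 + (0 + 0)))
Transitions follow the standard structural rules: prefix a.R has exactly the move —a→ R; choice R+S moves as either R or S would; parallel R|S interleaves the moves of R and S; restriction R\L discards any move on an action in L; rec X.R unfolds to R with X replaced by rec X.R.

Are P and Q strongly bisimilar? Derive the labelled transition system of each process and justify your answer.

YES

P's transition system — 32 states:
  p0 = c.c.((0 + (0 + 0)) | a.0) | (a.0 | (0 + 0) | c.a.0 + c.(a.0 + (0 + 0))) | =a=> p1, =c=> p2, =c=> p3, =c=> p4
  p1 = c.c.((0 + (0 + 0)) | a.0) | (0 | (0 + 0) | c.a.0) | =c=> p5, =c=> p6
  p2 = c.((0 + (0 + 0)) | a.0) | (a.0 | (0 + 0) | c.a.0 + c.(a.0 + (0 + 0))) | =a=> p5, =c=> p7, =c=> p8, =c=> p9
  p3 = c.c.((0 + (0 + 0)) | a.0) | (a.0 + (0 + 0)) | =a=> p10, =c=> p8
  p4 = c.c.((0 + (0 + 0)) | a.0) | (a.0 | (0 + 0) | a.0) | =a=> p11, =a=> p6, =c=> p9
  p5 = c.((0 + (0 + 0)) | a.0) | (0 | (0 + 0) | c.a.0) | =c=> p12, =c=> p13
  p6 = c.c.((0 + (0 + 0)) | a.0) | (0 | (0 + 0) | a.0) | =a=> p14, =c=> p13
  p7 = (0 + (0 + 0)) | a.0 | (a.0 | (0 + 0) | c.a.0 + c.(a.0 + (0 + 0))) | =a=> p12, =a=> p15, =c=> p16, =c=> p17
  p8 = c.((0 + (0 + 0)) | a.0) | (a.0 + (0 + 0)) | =a=> p18, =c=> p16
  p9 = c.((0 + (0 + 0)) | a.0) | (a.0 | (0 + 0) | a.0) | =a=> p13, =a=> p19, =c=> p17
  p10 = c.c.((0 + (0 + 0)) | a.0) | 0 | =c=> p18
  p11 = c.c.((0 + (0 + 0)) | a.0) | (a.0 | (0 + 0) | 0) | =a=> p14, =c=> p19
  p12 = (0 + (0 + 0)) | a.0 | (0 | (0 + 0) | c.a.0) | =a=> p20, =c=> p21
  p13 = c.((0 + (0 + 0)) | a.0) | (0 | (0 + 0) | a.0) | =a=> p22, =c=> p21
  p14 = c.c.((0 + (0 + 0)) | a.0) | (0 | (0 + 0) | 0) | =c=> p22
  p15 = (0 + (0 + 0)) | 0 | (a.0 | (0 + 0) | c.a.0 + c.(a.0 + (0 + 0))) | =a=> p20, =c=> p23, =c=> p24
  p16 = (0 + (0 + 0)) | a.0 | (a.0 + (0 + 0)) | =a=> p23, =a=> p25
  p17 = (0 + (0 + 0)) | a.0 | (a.0 | (0 + 0) | a.0) | =a=> p21, =a=> p24, =a=> p26
  p18 = c.((0 + (0 + 0)) | a.0) | 0 | =c=> p25
  p19 = c.((0 + (0 + 0)) | a.0) | (a.0 | (0 + 0) | 0) | =a=> p22, =c=> p26
  p20 = (0 + (0 + 0)) | 0 | (0 | (0 + 0) | c.a.0) | =c=> p27
  p21 = (0 + (0 + 0)) | a.0 | (0 | (0 + 0) | a.0) | =a=> p27, =a=> p28
  p22 = c.((0 + (0 + 0)) | a.0) | (0 | (0 + 0) | 0) | =c=> p28
  p23 = (0 + (0 + 0)) | 0 | (a.0 + (0 + 0)) | =a=> p29
  p24 = (0 + (0 + 0)) | 0 | (a.0 | (0 + 0) | a.0) | =a=> p27, =a=> p30
  p25 = (0 + (0 + 0)) | a.0 | 0 | =a=> p29
  p26 = (0 + (0 + 0)) | a.0 | (a.0 | (0 + 0) | 0) | =a=> p28, =a=> p30
  p27 = (0 + (0 + 0)) | 0 | (0 | (0 + 0) | a.0) | =a=> p31
  p28 = (0 + (0 + 0)) | a.0 | (0 | (0 + 0) | 0) | =a=> p31
  p29 = (0 + (0 + 0)) | 0 | 0 | deadlocked
  p30 = (0 + (0 + 0)) | 0 | (a.0 | (0 + 0) | 0) | =a=> p31
  p31 = (0 + (0 + 0)) | 0 | (0 | (0 + 0) | 0) | deadlocked
Q's transition system — 32 states:
  q0 = c.c.((0 + 0) | a.0) | (a.0 | (0 + 0) | c.a.0 + c.(a.0 + (0 + 0))) | =a=> q1, =c=> q2, =c=> q3, =c=> q4
  q1 = c.c.((0 + 0) | a.0) | (0 | (0 + 0) | c.a.0) | =c=> q5, =c=> q6
  q2 = c.((0 + 0) | a.0) | (a.0 | (0 + 0) | c.a.0 + c.(a.0 + (0 + 0))) | =a=> q5, =c=> q7, =c=> q8, =c=> q9
  q3 = c.c.((0 + 0) | a.0) | (a.0 + (0 + 0)) | =a=> q10, =c=> q8
  q4 = c.c.((0 + 0) | a.0) | (a.0 | (0 + 0) | a.0) | =a=> q11, =a=> q6, =c=> q9
  q5 = c.((0 + 0) | a.0) | (0 | (0 + 0) | c.a.0) | =c=> q12, =c=> q13
  q6 = c.c.((0 + 0) | a.0) | (0 | (0 + 0) | a.0) | =a=> q14, =c=> q13
  q7 = (0 + 0) | a.0 | (a.0 | (0 + 0) | c.a.0 + c.(a.0 + (0 + 0))) | =a=> q12, =a=> q15, =c=> q16, =c=> q17
  q8 = c.((0 + 0) | a.0) | (a.0 + (0 + 0)) | =a=> q18, =c=> q16
  q9 = c.((0 + 0) | a.0) | (a.0 | (0 + 0) | a.0) | =a=> q13, =a=> q19, =c=> q17
  q10 = c.c.((0 + 0) | a.0) | 0 | =c=> q18
  q11 = c.c.((0 + 0) | a.0) | (a.0 | (0 + 0) | 0) | =a=> q14, =c=> q19
  q12 = (0 + 0) | a.0 | (0 | (0 + 0) | c.a.0) | =a=> q20, =c=> q21
  q13 = c.((0 + 0) | a.0) | (0 | (0 + 0) | a.0) | =a=> q22, =c=> q21
  q14 = c.c.((0 + 0) | a.0) | (0 | (0 + 0) | 0) | =c=> q22
  q15 = (0 + 0) | 0 | (a.0 | (0 + 0) | c.a.0 + c.(a.0 + (0 + 0))) | =a=> q20, =c=> q23, =c=> q24
  q16 = (0 + 0) | a.0 | (a.0 + (0 + 0)) | =a=> q23, =a=> q25
  q17 = (0 + 0) | a.0 | (a.0 | (0 + 0) | a.0) | =a=> q21, =a=> q24, =a=> q26
  q18 = c.((0 + 0) | a.0) | 0 | =c=> q25
  q19 = c.((0 + 0) | a.0) | (a.0 | (0 + 0) | 0) | =a=> q22, =c=> q26
  q20 = (0 + 0) | 0 | (0 | (0 + 0) | c.a.0) | =c=> q27
  q21 = (0 + 0) | a.0 | (0 | (0 + 0) | a.0) | =a=> q27, =a=> q28
  q22 = c.((0 + 0) | a.0) | (0 | (0 + 0) | 0) | =c=> q28
  q23 = (0 + 0) | 0 | (a.0 + (0 + 0)) | =a=> q29
  q24 = (0 + 0) | 0 | (a.0 | (0 + 0) | a.0) | =a=> q27, =a=> q30
  q25 = (0 + 0) | a.0 | 0 | =a=> q29
  q26 = (0 + 0) | a.0 | (a.0 | (0 + 0) | 0) | =a=> q28, =a=> q30
  q27 = (0 + 0) | 0 | (0 | (0 + 0) | a.0) | =a=> q31
  q28 = (0 + 0) | a.0 | (0 | (0 + 0) | 0) | =a=> q31
  q29 = (0 + 0) | 0 | 0 | deadlocked
  q30 = (0 + 0) | 0 | (a.0 | (0 + 0) | 0) | =a=> q31
  q31 = (0 + 0) | 0 | (0 | (0 + 0) | 0) | deadlocked
Partition-refinement fixed point:
  B0 = {p0, q0}
  B1 = {p1, q1}
  B2 = {p5, q5}
  B3 = {p12, p13, p19, p8, q12, q13, q19, q8}
  B4 = {p16, p21, p24, p26, q16, q21, q24, q26}
  B5 = {p23, p25, p27, p28, p30, q23, q25, q27, q28, q30}
  B6 = {p29, p31, q29, q31}
  B7 = {p18, p20, p22, q18, q20, q22}
  B8 = {p11, p3, p6, q11, q3, q6}
  B9 = {p10, p14, q10, q14}
  B10 = {p2, q2}
  B11 = {p9, q9}
  B12 = {p17, q17}
  B13 = {p7, q7}
  B14 = {p15, q15}
  B15 = {p4, q4}
p0 ∈ B0, q0 ∈ B0 → same block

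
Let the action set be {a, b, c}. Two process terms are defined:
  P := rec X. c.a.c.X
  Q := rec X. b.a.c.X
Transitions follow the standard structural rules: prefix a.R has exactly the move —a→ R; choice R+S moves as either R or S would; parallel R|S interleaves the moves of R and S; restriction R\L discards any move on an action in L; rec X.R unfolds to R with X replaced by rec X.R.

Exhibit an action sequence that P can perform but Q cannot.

c

Reachable graph of P (3 states):
  s0 = rec X. c.a.c.X ⊢ =c=> s1
  s1 = a.c.(rec X. c.a.c.X) ⊢ =a=> s2
  s2 = c.(rec X. c.a.c.X) ⊢ =c=> s0
Reachable graph of Q (3 states):
  t0 = rec X. b.a.c.X ⊢ =b=> t1
  t1 = a.c.(rec X. b.a.c.X) ⊢ =a=> t2
  t2 = c.(rec X. b.a.c.X) ⊢ =c=> t0
Run σ = ⟨c⟩ on P: start {s0}
  step 1 (c): {s1}
  — P admits the full trace.
Run σ = ⟨c⟩ on Q: start {t0}
  step 1 (c): ∅ (Q stuck)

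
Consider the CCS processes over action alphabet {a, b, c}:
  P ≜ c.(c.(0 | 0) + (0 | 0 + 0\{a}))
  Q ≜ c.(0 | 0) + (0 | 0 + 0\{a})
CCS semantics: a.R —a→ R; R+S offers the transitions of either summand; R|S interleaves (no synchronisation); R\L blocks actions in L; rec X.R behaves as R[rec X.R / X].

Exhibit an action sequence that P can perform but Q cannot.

Reachable graph of P (3 states):
  u0 = c.(c.(0 | 0) + (0 | 0 + 0\{a})) :: -c-> u1
  u1 = c.(0 | 0) + (0 | 0 + 0\{a}) :: -c-> u2
  u2 = 0 | 0 :: ·
Reachable graph of Q (2 states):
  v0 = c.(0 | 0) + (0 | 0 + 0\{a}) :: -c-> v1
  v1 = 0 | 0 :: ·
Executing cc from P (initial set {u0}):
  step 1 (c): {u1}
  step 2 (c): {u2}
  P completes σ.
Executing cc from Q (initial set {v0}):
  step 1 (c): {v1}
  step 2 (c): ∅  — Q cannot continue

cc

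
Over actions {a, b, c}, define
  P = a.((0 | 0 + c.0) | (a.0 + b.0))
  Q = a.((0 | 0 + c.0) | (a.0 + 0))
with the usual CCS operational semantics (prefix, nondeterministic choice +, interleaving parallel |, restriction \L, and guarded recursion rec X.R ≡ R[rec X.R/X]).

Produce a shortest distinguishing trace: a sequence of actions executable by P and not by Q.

P's transition system — 5 states:
  s0 = a.((0 | 0 + c.0) | (a.0 + b.0)) | —a→ s1
  s1 = (0 | 0 + c.0) | (a.0 + b.0) | —a→ s2, —b→ s2, —c→ s3
  s2 = (0 | 0 + c.0) | 0 | —c→ s4
  s3 = 0 | (a.0 + b.0) | —a→ s4, —b→ s4
  s4 = 0 | 0 | deadlocked
Q's transition system — 5 states:
  t0 = a.((0 | 0 + c.0) | (a.0 + 0)) | —a→ t1
  t1 = (0 | 0 + c.0) | (a.0 + 0) | —a→ t2, —c→ t3
  t2 = (0 | 0 + c.0) | 0 | —c→ t4
  t3 = 0 | (a.0 + 0) | —a→ t4
  t4 = 0 | 0 | deadlocked
Trace ⟨ab⟩ through P, begin at {s0}:
  step 1 (a): {s1}
  step 2 (b): {s2}
  P completes σ.
Trace ⟨ab⟩ through Q, begin at {t0}:
  step 1 (a): {t1}
  step 2 (b): ∅ (Q stuck)

ab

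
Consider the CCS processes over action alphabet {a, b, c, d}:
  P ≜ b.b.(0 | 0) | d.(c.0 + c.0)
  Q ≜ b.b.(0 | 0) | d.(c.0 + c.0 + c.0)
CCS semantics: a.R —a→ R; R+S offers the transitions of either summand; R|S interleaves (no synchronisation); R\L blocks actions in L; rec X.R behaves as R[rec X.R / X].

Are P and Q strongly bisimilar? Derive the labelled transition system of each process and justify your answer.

bisimilar

LTS(P): 9 reachable states
  u0 = b.b.(0 | 0) | d.(c.0 + c.0) → --b--▸ u1, --d--▸ u2
  u1 = b.(0 | 0) | d.(c.0 + c.0) → --b--▸ u3, --d--▸ u4
  u2 = b.b.(0 | 0) | (c.0 + c.0) → --b--▸ u4, --c--▸ u5
  u3 = 0 | 0 | d.(c.0 + c.0) → --d--▸ u6
  u4 = b.(0 | 0) | (c.0 + c.0) → --b--▸ u6, --c--▸ u7
  u5 = b.b.(0 | 0) | 0 → --b--▸ u7
  u6 = 0 | 0 | (c.0 + c.0) → --c--▸ u8
  u7 = b.(0 | 0) | 0 → --b--▸ u8
  u8 = 0 | 0 | 0 → deadlocked
LTS(Q): 9 reachable states
  v0 = b.b.(0 | 0) | d.(c.0 + c.0 + c.0) → --b--▸ v1, --d--▸ v2
  v1 = b.(0 | 0) | d.(c.0 + c.0 + c.0) → --b--▸ v3, --d--▸ v4
  v2 = b.b.(0 | 0) | (c.0 + c.0 + c.0) → --b--▸ v4, --c--▸ v5
  v3 = 0 | 0 | d.(c.0 + c.0 + c.0) → --d--▸ v6
  v4 = b.(0 | 0) | (c.0 + c.0 + c.0) → --b--▸ v6, --c--▸ v7
  v5 = b.b.(0 | 0) | 0 → --b--▸ v7
  v6 = 0 | 0 | (c.0 + c.0 + c.0) → --c--▸ v8
  v7 = b.(0 | 0) | 0 → --b--▸ v8
  v8 = 0 | 0 | 0 → deadlocked
Coarsest stable partition (strong bisimilarity classes):
  B0 = {u0, v0}
  B1 = {u2, v2}
  B2 = {u4, v4}
  B3 = {u6, v6}
  B4 = {u8, v8}
  B5 = {u7, v7}
  B6 = {u5, v5}
  B7 = {u1, v1}
  B8 = {u3, v3}
u0 ∈ B0, v0 ∈ B0 → same block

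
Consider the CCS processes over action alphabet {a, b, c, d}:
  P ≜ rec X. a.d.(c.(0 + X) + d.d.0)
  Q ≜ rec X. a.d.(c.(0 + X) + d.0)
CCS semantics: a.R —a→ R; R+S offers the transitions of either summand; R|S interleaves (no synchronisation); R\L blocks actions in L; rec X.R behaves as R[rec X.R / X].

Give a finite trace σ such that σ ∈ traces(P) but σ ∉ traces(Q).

Reachable graph of P (6 states):
  s0 = rec X. a.d.(c.(0 + X) + d.d.0) :: ··a··> s1
  s1 = d.(c.(0 + (rec X. a.d.(c.(0 + X) + d.d.0))) + d.d.0) :: ··d··> s2
  s2 = c.(0 + (rec X. a.d.(c.(0 + X) + d.d.0))) + d.d.0 :: ··c··> s3, ··d··> s4
  s3 = 0 + (rec X. a.d.(c.(0 + X) + d.d.0)) :: ··a··> s1
  s4 = d.0 :: ··d··> s5
  s5 = 0 :: ·
Reachable graph of Q (5 states):
  t0 = rec X. a.d.(c.(0 + X) + d.0) :: ··a··> t1
  t1 = d.(c.(0 + (rec X. a.d.(c.(0 + X) + d.0))) + d.0) :: ··d··> t2
  t2 = c.(0 + (rec X. a.d.(c.(0 + X) + d.0))) + d.0 :: ··c··> t3, ··d··> t4
  t3 = 0 + (rec X. a.d.(c.(0 + X) + d.0)) :: ··a··> t1
  t4 = 0 :: ·
Trace ⟨addd⟩ through P, begin at {s0}:
  step 1 (a): {s1}
  step 2 (d): {s2}
  step 3 (d): {s4}
  step 4 (d): {s5}
  P completes σ.
Trace ⟨addd⟩ through Q, begin at {t0}:
  step 1 (a): {t1}
  step 2 (d): {t2}
  step 3 (d): {t4}
  step 4 (d): no successor for Q

addd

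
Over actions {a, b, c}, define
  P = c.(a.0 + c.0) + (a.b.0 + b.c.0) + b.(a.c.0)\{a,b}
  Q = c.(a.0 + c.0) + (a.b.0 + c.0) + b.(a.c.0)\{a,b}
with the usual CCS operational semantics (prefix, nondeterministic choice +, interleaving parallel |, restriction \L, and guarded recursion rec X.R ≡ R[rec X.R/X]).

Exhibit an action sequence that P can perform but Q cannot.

bc

P's transition system — 6 states:
  u0 = c.(a.0 + c.0) + (a.b.0 + b.c.0) + b.(a.c.0)\{a,b} | ··a··> u1, ··b··> u2, ··b··> u3, ··c··> u4
  u1 = b.0 | ··b··> u5
  u2 = (a.c.0)\{a,b} | (no moves)
  u3 = c.0 | ··c··> u5
  u4 = a.0 + c.0 | ··a··> u5, ··c··> u5
  u5 = 0 | (no moves)
Q's transition system — 5 states:
  v0 = c.(a.0 + c.0) + (a.b.0 + c.0) + b.(a.c.0)\{a,b} | ··a··> v1, ··b··> v2, ··c··> v3, ··c··> v4
  v1 = b.0 | ··b··> v3
  v2 = (a.c.0)\{a,b} | (no moves)
  v3 = 0 | (no moves)
  v4 = a.0 + c.0 | ··a··> v3, ··c··> v3
Run σ = ⟨bc⟩ on P: start {u0}
  [1] b ⇒ {u2, u3}
  [2] c ⇒ {u5}
  P completes σ.
Run σ = ⟨bc⟩ on Q: start {v0}
  [1] b ⇒ {v2}
  [2] c ⇒ ∅ (Q stuck)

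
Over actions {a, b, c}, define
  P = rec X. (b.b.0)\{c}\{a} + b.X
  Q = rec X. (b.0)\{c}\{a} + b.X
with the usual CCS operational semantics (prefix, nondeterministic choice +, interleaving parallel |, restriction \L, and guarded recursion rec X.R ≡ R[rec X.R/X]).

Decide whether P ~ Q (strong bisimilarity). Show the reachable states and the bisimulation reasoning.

P ≁ Q

Reachable graph of P (3 states):
  s0 = rec X. (b.b.0)\{c}\{a} + b.X has moves --b--▸ s0, --b--▸ s1
  s1 = (b.0)\{c}\{a} has moves --b--▸ s2
  s2 = 0\{c}\{a} has moves stopped
Reachable graph of Q (2 states):
  t0 = rec X. (b.0)\{c}\{a} + b.X has moves --b--▸ t0, --b--▸ t1
  t1 = 0\{c}\{a} has moves stopped
Bisimilarity quotient blocks:
  B0 = {s0}
  B1 = {s1}
  B2 = {s2, t1}
  B3 = {t0}
s0 ∈ B0, t0 ∈ B3 → different blocks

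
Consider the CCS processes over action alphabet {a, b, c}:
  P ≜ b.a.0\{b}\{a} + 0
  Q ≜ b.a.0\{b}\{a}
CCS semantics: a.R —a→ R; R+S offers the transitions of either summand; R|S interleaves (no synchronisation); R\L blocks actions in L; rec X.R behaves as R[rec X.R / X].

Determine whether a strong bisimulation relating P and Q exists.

bisimilar

P's transition system — 3 states:
  m0 = b.a.0\{b}\{a} + 0 ⊢ ··b··> m1
  m1 = a.0\{b}\{a} ⊢ ··a··> m2
  m2 = 0\{b}\{a} ⊢ ∅
Q's transition system — 3 states:
  n0 = b.a.0\{b}\{a} ⊢ ··b··> n1
  n1 = a.0\{b}\{a} ⊢ ··a··> n2
  n2 = 0\{b}\{a} ⊢ ∅
Partition-refinement fixed point:
  B0 = {m0, n0}
  B1 = {m1, n1}
  B2 = {m2, n2}
m0 ∈ B0, n0 ∈ B0 → same block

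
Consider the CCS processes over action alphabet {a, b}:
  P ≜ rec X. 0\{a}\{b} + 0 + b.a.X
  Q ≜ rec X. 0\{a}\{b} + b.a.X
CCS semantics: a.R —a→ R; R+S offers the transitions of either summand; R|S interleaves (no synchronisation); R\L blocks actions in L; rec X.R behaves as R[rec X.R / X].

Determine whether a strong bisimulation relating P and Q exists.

P's transition system — 2 states:
  m0 = rec X. 0\{a}\{b} + 0 + b.a.X ⊢ --b--▸ m1
  m1 = a.(rec X. 0\{a}\{b} + 0 + b.a.X) ⊢ --a--▸ m0
Q's transition system — 2 states:
  n0 = rec X. 0\{a}\{b} + b.a.X ⊢ --b--▸ n1
  n1 = a.(rec X. 0\{a}\{b} + b.a.X) ⊢ --a--▸ n0
Coarsest stable partition (strong bisimilarity classes):
  B0 = {m0, n0}
  B1 = {m1, n1}
m0 ∈ B0, n0 ∈ B0 → same block

YES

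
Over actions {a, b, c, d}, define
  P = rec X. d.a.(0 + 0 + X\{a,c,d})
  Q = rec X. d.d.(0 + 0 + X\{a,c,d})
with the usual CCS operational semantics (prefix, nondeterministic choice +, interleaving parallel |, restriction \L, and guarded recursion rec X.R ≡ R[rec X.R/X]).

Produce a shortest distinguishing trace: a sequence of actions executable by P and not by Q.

da

P's transition system — 3 states:
  s0 = rec X. d.a.(0 + 0 + X\{a,c,d}) | =d=> s1
  s1 = a.(0 + 0 + (rec X. d.a.(0 + 0 + X\{a,c,d}))\{a,c,d}) | =a=> s2
  s2 = 0 + 0 + (rec X. d.a.(0 + 0 + X\{a,c,d}))\{a,c,d} | ∅
Q's transition system — 3 states:
  t0 = rec X. d.d.(0 + 0 + X\{a,c,d}) | =d=> t1
  t1 = d.(0 + 0 + (rec X. d.d.(0 + 0 + X\{a,c,d}))\{a,c,d}) | =d=> t2
  t2 = 0 + 0 + (rec X. d.d.(0 + 0 + X\{a,c,d}))\{a,c,d} | ∅
Executing da from P (initial set {s0}):
  after d @ step 1: {s1}
  after a @ step 2: {s2}
  P completes σ.
Executing da from Q (initial set {t0}):
  after d @ step 1: {t1}
  after a @ step 2: ∅  — Q cannot continue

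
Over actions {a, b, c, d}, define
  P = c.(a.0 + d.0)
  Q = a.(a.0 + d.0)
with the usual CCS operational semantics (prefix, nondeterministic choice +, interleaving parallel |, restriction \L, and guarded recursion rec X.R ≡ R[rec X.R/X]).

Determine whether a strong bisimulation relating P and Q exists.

NO

Reachable graph of P (3 states):
  u0 = c.(a.0 + d.0) :: —c→ u1
  u1 = a.0 + d.0 :: —a→ u2, —d→ u2
  u2 = 0 :: ·
Reachable graph of Q (3 states):
  v0 = a.(a.0 + d.0) :: —a→ v1
  v1 = a.0 + d.0 :: —a→ v2, —d→ v2
  v2 = 0 :: ·
Partition-refinement fixed point:
  B0 = {u0}
  B1 = {u1, v1}
  B2 = {u2, v2}
  B3 = {v0}
u0 ∈ B0, v0 ∈ B3 → different blocks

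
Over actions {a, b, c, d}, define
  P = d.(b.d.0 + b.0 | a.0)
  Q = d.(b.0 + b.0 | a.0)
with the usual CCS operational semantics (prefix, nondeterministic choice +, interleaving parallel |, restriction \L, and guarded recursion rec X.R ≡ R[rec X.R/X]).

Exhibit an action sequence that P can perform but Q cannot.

dbd

Reachable graph of P (7 states):
  u0 = d.(b.d.0 + b.0 | a.0) :: ··d··> u1
  u1 = b.d.0 + b.0 | a.0 :: ··a··> u2, ··b··> u3, ··b··> u4
  u2 = b.0 | 0 :: ··b··> u5
  u3 = 0 | a.0 :: ··a··> u5
  u4 = d.0 :: ··d··> u6
  u5 = 0 | 0 :: stopped
  u6 = 0 :: stopped
Reachable graph of Q (6 states):
  v0 = d.(b.0 + b.0 | a.0) :: ··d··> v1
  v1 = b.0 + b.0 | a.0 :: ··a··> v2, ··b··> v3, ··b··> v4
  v2 = b.0 | 0 :: ··b··> v5
  v3 = 0 :: stopped
  v4 = 0 | a.0 :: ··a··> v5
  v5 = 0 | 0 :: stopped
Trace ⟨dbd⟩ through P, begin at {u0}:
  [1] d ⇒ {u1}
  [2] b ⇒ {u3, u4}
  [3] d ⇒ {u6}
  P completes σ.
Trace ⟨dbd⟩ through Q, begin at {v0}:
  [1] d ⇒ {v1}
  [2] b ⇒ {v3, v4}
  [3] d ⇒ ∅ (Q stuck)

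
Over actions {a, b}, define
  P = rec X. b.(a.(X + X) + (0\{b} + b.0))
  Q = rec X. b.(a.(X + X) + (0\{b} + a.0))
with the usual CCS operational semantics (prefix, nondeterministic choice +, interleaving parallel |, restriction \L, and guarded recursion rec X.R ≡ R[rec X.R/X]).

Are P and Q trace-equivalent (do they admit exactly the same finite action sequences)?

P's transition system — 4 states:
  m0 = rec X. b.(a.(X + X) + (0\{b} + b.0)) → =b=> m1
  m1 = a.((rec X. b.(a.(X + X) + (0\{b} + b.0))) + (rec X. b.(a.(X + X) + (0\{b} + b.0)))) + (0\{b} + b.0) → =a=> m2, =b=> m3
  m2 = (rec X. b.(a.(X + X) + (0\{b} + b.0))) + (rec X. b.(a.(X + X) + (0\{b} + b.0))) → =b=> m1
  m3 = 0 → deadlocked
Q's transition system — 4 states:
  n0 = rec X. b.(a.(X + X) + (0\{b} + a.0)) → =b=> n1
  n1 = a.((rec X. b.(a.(X + X) + (0\{b} + a.0))) + (rec X. b.(a.(X + X) + (0\{b} + a.0)))) + (0\{b} + a.0) → =a=> n2, =a=> n3
  n2 = (rec X. b.(a.(X + X) + (0\{b} + a.0))) + (rec X. b.(a.(X + X) + (0\{b} + a.0))) → =b=> n1
  n3 = 0 → deadlocked
Executing bb from P (initial set {m0}):
  after b @ step 1: {m1}
  after b @ step 2: {m3}
  P completes σ.
Executing bb from Q (initial set {n0}):
  after b @ step 1: {n1}
  after b @ step 2: no successor for Q

trace-distinct — witness ⟨bb⟩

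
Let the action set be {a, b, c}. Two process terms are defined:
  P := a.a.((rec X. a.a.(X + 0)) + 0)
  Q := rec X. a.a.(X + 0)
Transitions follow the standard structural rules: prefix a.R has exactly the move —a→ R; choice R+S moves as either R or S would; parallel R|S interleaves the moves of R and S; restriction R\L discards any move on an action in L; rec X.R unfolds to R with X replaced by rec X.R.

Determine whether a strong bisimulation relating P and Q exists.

YES

P's transition system — 3 states:
  m0 = a.a.((rec X. a.a.(X + 0)) + 0) ⊢ -a-> m1
  m1 = a.((rec X. a.a.(X + 0)) + 0) ⊢ -a-> m2
  m2 = (rec X. a.a.(X + 0)) + 0 ⊢ -a-> m1
Q's transition system — 3 states:
  n0 = rec X. a.a.(X + 0) ⊢ -a-> n1
  n1 = a.((rec X. a.a.(X + 0)) + 0) ⊢ -a-> n2
  n2 = (rec X. a.a.(X + 0)) + 0 ⊢ -a-> n1
Coarsest stable partition (strong bisimilarity classes):
  B0 = {m0, m1, m2, n0, n1, n2}
m0 ∈ B0, n0 ∈ B0 → same block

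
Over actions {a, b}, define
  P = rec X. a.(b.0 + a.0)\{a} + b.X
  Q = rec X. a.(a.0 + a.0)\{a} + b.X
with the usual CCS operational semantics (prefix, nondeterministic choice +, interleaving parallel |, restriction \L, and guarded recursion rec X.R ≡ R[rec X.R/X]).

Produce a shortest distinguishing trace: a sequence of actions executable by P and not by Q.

ab

P's transition system — 3 states:
  u0 = rec X. a.(b.0 + a.0)\{a} + b.X | --a--▸ u1, --b--▸ u0
  u1 = (b.0 + a.0)\{a} | --b--▸ u2
  u2 = 0\{a} | ∅
Q's transition system — 2 states:
  v0 = rec X. a.(a.0 + a.0)\{a} + b.X | --a--▸ v1, --b--▸ v0
  v1 = (a.0 + a.0)\{a} | ∅
Trace ⟨ab⟩ through P, begin at {u0}:
  step 1 (a): {u1}
  step 2 (b): {u2}
  ✓ P
Trace ⟨ab⟩ through Q, begin at {v0}:
  step 1 (a): {v1}
  step 2 (b): ∅  — Q cannot continue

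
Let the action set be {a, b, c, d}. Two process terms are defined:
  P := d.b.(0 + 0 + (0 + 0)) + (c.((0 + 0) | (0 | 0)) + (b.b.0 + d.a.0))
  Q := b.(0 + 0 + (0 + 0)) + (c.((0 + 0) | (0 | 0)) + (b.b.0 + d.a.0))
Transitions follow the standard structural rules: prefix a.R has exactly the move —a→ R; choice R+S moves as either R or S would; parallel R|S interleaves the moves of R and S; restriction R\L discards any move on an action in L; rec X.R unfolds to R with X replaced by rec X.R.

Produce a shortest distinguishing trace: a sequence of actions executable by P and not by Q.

LTS(P): 7 reachable states
  m0 = d.b.(0 + 0 + (0 + 0)) + (c.((0 + 0) | (0 | 0)) + (b.b.0 + d.a.0)) ⊢ ··b··> m1, ··c··> m2, ··d··> m3, ··d··> m4
  m1 = b.0 ⊢ ··b··> m5
  m2 = (0 + 0) | (0 | 0) ⊢ deadlocked
  m3 = a.0 ⊢ ··a··> m5
  m4 = b.(0 + 0 + (0 + 0)) ⊢ ··b··> m6
  m5 = 0 ⊢ deadlocked
  m6 = 0 + 0 + (0 + 0) ⊢ deadlocked
LTS(Q): 6 reachable states
  n0 = b.(0 + 0 + (0 + 0)) + (c.((0 + 0) | (0 | 0)) + (b.b.0 + d.a.0)) ⊢ ··b··> n1, ··b··> n2, ··c··> n3, ··d··> n4
  n1 = 0 + 0 + (0 + 0) ⊢ deadlocked
  n2 = b.0 ⊢ ··b··> n5
  n3 = (0 + 0) | (0 | 0) ⊢ deadlocked
  n4 = a.0 ⊢ ··a··> n5
  n5 = 0 ⊢ deadlocked
Executing db from P (initial set {m0}):
  step 1 (d): {m3, m4}
  step 2 (b): {m6}
  — P admits the full trace.
Executing db from Q (initial set {n0}):
  step 1 (d): {n4}
  step 2 (b): no successor for Q

db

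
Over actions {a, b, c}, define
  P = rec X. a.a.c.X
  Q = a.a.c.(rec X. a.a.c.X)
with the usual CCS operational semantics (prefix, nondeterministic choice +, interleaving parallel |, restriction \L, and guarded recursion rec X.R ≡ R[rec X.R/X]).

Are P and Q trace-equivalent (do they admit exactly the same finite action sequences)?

YES

P's transition system — 3 states:
  u0 = rec X. a.a.c.X has moves —a→ u1
  u1 = a.c.(rec X. a.a.c.X) has moves —a→ u2
  u2 = c.(rec X. a.a.c.X) has moves —c→ u0
Q's transition system — 4 states:
  v0 = a.a.c.(rec X. a.a.c.X) has moves —a→ v1
  v1 = a.c.(rec X. a.a.c.X) has moves —a→ v2
  v2 = c.(rec X. a.a.c.X) has moves —c→ v3
  v3 = rec X. a.a.c.X has moves —a→ v1
Partition-refinement fixed point:
  B0 = {u0, v0, v3}
  B1 = {u1, v1}
  B2 = {u2, v2}
u0 ∈ B0, v0 ∈ B0 → same block
Bisimilar ⇒ trace-equivalent.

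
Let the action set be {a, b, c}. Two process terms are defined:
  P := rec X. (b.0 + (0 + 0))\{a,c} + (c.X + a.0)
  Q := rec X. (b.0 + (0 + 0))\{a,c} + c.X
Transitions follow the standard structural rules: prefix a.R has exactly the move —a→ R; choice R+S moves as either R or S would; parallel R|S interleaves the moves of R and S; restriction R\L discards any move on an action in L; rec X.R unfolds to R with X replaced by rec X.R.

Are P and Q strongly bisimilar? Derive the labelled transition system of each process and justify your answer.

not bisimilar

P's transition system — 3 states:
  m0 = rec X. (b.0 + (0 + 0))\{a,c} + (c.X + a.0) → ··a··> m1, ··b··> m2, ··c··> m0
  m1 = 0 → ∅
  m2 = 0\{a,c} → ∅
Q's transition system — 2 states:
  n0 = rec X. (b.0 + (0 + 0))\{a,c} + c.X → ··b··> n1, ··c··> n0
  n1 = 0\{a,c} → ∅
Bisimilarity quotient blocks:
  B0 = {m0}
  B1 = {m1, m2, n1}
  B2 = {n0}
m0 ∈ B0, n0 ∈ B2 → different blocks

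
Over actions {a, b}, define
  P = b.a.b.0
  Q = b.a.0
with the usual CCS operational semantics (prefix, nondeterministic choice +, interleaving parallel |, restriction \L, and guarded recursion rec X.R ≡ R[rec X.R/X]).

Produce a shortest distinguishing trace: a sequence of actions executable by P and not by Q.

LTS(P): 4 reachable states
  m0 = b.a.b.0 :: =b=> m1
  m1 = a.b.0 :: =a=> m2
  m2 = b.0 :: =b=> m3
  m3 = 0 :: ∅
LTS(Q): 3 reachable states
  n0 = b.a.0 :: =b=> n1
  n1 = a.0 :: =a=> n2
  n2 = 0 :: ∅
Executing bab from P (initial set {m0}):
  [1] b ⇒ {m1}
  [2] a ⇒ {m2}
  [3] b ⇒ {m3}
  — P admits the full trace.
Executing bab from Q (initial set {n0}):
  [1] b ⇒ {n1}
  [2] a ⇒ {n2}
  [3] b ⇒ ∅ (Q stuck)

bab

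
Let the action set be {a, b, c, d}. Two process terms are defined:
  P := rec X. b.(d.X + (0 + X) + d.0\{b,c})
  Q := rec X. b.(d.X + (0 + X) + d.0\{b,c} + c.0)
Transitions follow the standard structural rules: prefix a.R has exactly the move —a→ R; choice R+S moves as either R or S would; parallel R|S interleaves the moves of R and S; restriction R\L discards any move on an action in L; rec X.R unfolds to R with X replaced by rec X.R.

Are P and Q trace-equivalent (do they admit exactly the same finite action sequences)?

NO — witness ⟨bc⟩

P's transition system — 3 states:
  p0 = rec X. b.(d.X + (0 + X) + d.0\{b,c}) | --b--▸ p1
  p1 = d.(rec X. b.(d.X + (0 + X) + d.0\{b,c})) + (0 + (rec X. b.(d.X + (0 + X) + d.0\{b,c}))) + d.0\{b,c} | --b--▸ p1, --d--▸ p0, --d--▸ p2
  p2 = 0\{b,c} | ·
Q's transition system — 4 states:
  q0 = rec X. b.(d.X + (0 + X) + d.0\{b,c} + c.0) | --b--▸ q1
  q1 = d.(rec X. b.(d.X + (0 + X) + d.0\{b,c} + c.0)) + (0 + (rec X. b.(d.X + (0 + X) + d.0\{b,c} + c.0))) + d.0\{b,c} + c.0 | --b--▸ q1, --c--▸ q2, --d--▸ q0, --d--▸ q3
  q2 = 0 | ·
  q3 = 0\{b,c} | ·
Run σ = ⟨bc⟩ on Q: start {q0}
  step 1 (b): {q1}
  step 2 (c): {q2}
  ✓ Q
Run σ = ⟨bc⟩ on P: start {p0}
  step 1 (b): {p1}
  step 2 (c): ∅ (P stuck)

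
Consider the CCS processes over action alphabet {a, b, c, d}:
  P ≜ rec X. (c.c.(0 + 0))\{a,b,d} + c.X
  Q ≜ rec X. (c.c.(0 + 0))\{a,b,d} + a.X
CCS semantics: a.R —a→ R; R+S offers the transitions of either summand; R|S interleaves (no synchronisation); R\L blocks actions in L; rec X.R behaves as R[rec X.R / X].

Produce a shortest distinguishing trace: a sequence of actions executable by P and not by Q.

Reachable graph of P (3 states):
  u0 = rec X. (c.c.(0 + 0))\{a,b,d} + c.X :: —c→ u0, —c→ u1
  u1 = (c.(0 + 0))\{a,b,d} :: —c→ u2
  u2 = (0 + 0)\{a,b,d} :: (no moves)
Reachable graph of Q (3 states):
  v0 = rec X. (c.c.(0 + 0))\{a,b,d} + a.X :: —a→ v0, —c→ v1
  v1 = (c.(0 + 0))\{a,b,d} :: —c→ v2
  v2 = (0 + 0)\{a,b,d} :: (no moves)
Run σ = ⟨ccc⟩ on P: start {u0}
  step 1 (c): {u0, u1}
  step 2 (c): {u0, u1, u2}
  step 3 (c): {u0, u1, u2}
  — P admits the full trace.
Run σ = ⟨ccc⟩ on Q: start {v0}
  step 1 (c): {v1}
  step 2 (c): {v2}
  step 3 (c): ∅  — Q cannot continue

ccc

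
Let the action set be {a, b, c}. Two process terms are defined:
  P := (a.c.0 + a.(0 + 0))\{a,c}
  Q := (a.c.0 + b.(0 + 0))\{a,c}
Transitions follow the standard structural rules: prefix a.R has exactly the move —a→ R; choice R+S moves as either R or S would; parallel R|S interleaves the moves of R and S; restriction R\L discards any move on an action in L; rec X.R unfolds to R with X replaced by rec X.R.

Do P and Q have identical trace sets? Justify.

P's transition system — 1 states:
  s0 = (a.c.0 + a.(0 + 0))\{a,c} ⊢ (no moves)
Q's transition system — 2 states:
  t0 = (a.c.0 + b.(0 + 0))\{a,c} ⊢ --b--▸ t1
  t1 = (0 + 0)\{a,c} ⊢ (no moves)
Executing b from Q (initial set {t0}):
  after b @ step 1: {t1}
  Q completes σ.
Executing b from P (initial set {s0}):
  after b @ step 1: ∅  — P cannot continue

trace-distinct — witness ⟨b⟩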